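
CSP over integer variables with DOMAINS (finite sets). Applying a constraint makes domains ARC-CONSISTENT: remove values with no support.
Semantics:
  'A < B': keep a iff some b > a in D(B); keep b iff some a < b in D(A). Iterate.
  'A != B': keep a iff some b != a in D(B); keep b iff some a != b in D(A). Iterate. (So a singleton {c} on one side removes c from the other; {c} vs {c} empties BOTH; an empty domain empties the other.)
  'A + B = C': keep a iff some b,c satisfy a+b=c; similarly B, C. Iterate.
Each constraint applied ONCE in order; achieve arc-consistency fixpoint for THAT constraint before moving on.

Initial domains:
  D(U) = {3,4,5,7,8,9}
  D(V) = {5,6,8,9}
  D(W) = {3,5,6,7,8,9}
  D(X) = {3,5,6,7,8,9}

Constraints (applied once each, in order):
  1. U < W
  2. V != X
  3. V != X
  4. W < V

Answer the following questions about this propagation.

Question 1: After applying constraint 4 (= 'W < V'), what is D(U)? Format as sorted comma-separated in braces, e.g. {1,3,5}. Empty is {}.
Answer: {3,4,5,7,8}

Derivation:
Constraint 1 (U < W) on D(U)={3,4,5,7,8,9} D(W)={3,5,6,7,8,9}: U {3,4,5,7,8,9}->{3,4,5,7,8}; W {3,5,6,7,8,9}->{5,6,7,8,9}
Constraint 2 (V != X) on D(V)={5,6,8,9} D(X)={3,5,6,7,8,9}: no change
Constraint 3 (V != X) on D(V)={5,6,8,9} D(X)={3,5,6,7,8,9}: no change
Constraint 4 (W < V) on D(W)={5,6,7,8,9} D(V)={5,6,8,9}: W {5,6,7,8,9}->{5,6,7,8}; V {5,6,8,9}->{6,8,9}
So after constraint 4: D(U) = {3,4,5,7,8}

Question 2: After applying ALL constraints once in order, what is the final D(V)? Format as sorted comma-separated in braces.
Answer: {6,8,9}

Derivation:
Constraint 1 (U < W) on D(U)={3,4,5,7,8,9} D(W)={3,5,6,7,8,9}: U {3,4,5,7,8,9}->{3,4,5,7,8}; W {3,5,6,7,8,9}->{5,6,7,8,9}
Constraint 2 (V != X) on D(V)={5,6,8,9} D(X)={3,5,6,7,8,9}: no change
Constraint 3 (V != X) on D(V)={5,6,8,9} D(X)={3,5,6,7,8,9}: no change
Constraint 4 (W < V) on D(W)={5,6,7,8,9} D(V)={5,6,8,9}: W {5,6,7,8,9}->{5,6,7,8}; V {5,6,8,9}->{6,8,9}
So after all 4 constraints: D(V) = {6,8,9}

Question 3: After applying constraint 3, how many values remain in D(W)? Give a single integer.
Answer: 5

Derivation:
Constraint 1 (U < W) on D(U)={3,4,5,7,8,9} D(W)={3,5,6,7,8,9}: U {3,4,5,7,8,9}->{3,4,5,7,8}; W {3,5,6,7,8,9}->{5,6,7,8,9}
Constraint 2 (V != X) on D(V)={5,6,8,9} D(X)={3,5,6,7,8,9}: no change
Constraint 3 (V != X) on D(V)={5,6,8,9} D(X)={3,5,6,7,8,9}: no change
So after constraint 3: D(W)={5,6,7,8,9}, size = 5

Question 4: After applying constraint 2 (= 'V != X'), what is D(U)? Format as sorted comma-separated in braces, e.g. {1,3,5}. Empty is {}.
Constraint 1 (U < W) on D(U)={3,4,5,7,8,9} D(W)={3,5,6,7,8,9}: U {3,4,5,7,8,9}->{3,4,5,7,8}; W {3,5,6,7,8,9}->{5,6,7,8,9}
Constraint 2 (V != X) on D(V)={5,6,8,9} D(X)={3,5,6,7,8,9}: no change
So after constraint 2: D(U) = {3,4,5,7,8}

Answer: {3,4,5,7,8}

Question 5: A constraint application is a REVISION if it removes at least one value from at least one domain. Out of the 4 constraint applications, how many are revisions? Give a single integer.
Constraint 1 (U < W) on D(U)={3,4,5,7,8,9} D(W)={3,5,6,7,8,9}: U {3,4,5,7,8,9}->{3,4,5,7,8}; W {3,5,6,7,8,9}->{5,6,7,8,9} => REVISION
Constraint 2 (V != X) on D(V)={5,6,8,9} D(X)={3,5,6,7,8,9}: no change => not a revision
Constraint 3 (V != X) on D(V)={5,6,8,9} D(X)={3,5,6,7,8,9}: no change => not a revision
Constraint 4 (W < V) on D(W)={5,6,7,8,9} D(V)={5,6,8,9}: W {5,6,7,8,9}->{5,6,7,8}; V {5,6,8,9}->{6,8,9} => REVISION
Total revisions = 2

Answer: 2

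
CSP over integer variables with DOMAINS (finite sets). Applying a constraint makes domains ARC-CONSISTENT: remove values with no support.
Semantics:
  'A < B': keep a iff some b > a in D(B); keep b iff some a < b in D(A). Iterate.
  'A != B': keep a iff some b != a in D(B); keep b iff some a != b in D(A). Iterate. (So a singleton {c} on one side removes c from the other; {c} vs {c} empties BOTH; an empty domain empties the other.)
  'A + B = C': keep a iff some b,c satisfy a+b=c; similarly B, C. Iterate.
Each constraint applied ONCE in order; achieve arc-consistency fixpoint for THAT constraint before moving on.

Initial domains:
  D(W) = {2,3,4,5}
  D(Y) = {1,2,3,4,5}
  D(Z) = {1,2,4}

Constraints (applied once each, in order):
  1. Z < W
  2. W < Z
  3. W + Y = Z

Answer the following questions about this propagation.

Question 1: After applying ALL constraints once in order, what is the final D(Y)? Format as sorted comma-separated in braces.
Constraint 1 (Z < W) on D(Z)={1,2,4} D(W)={2,3,4,5}: no change
Constraint 2 (W < Z) on D(W)={2,3,4,5} D(Z)={1,2,4}: W {2,3,4,5}->{2,3}; Z {1,2,4}->{4}
Constraint 3 (W + Y = Z) on D(W)={2,3} D(Y)={1,2,3,4,5} D(Z)={4}: Y {1,2,3,4,5}->{1,2}
So after all 3 constraints: D(Y) = {1,2}

Answer: {1,2}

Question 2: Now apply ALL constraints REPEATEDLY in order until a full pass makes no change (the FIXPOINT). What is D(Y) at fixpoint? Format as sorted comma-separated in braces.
pass 0 (initial): D(Y)={1,2,3,4,5}
pass 1: W {2,3,4,5}->{2,3}; Y {1,2,3,4,5}->{1,2}; Z {1,2,4}->{4}
pass 2: W {2,3}->{}; Y {1,2}->{}; Z {4}->{}
pass 3: no change
Fixpoint after 3 passes: D(Y) = {}

Answer: {}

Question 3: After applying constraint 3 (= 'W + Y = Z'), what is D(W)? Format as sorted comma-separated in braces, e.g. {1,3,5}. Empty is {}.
Answer: {2,3}

Derivation:
Constraint 1 (Z < W) on D(Z)={1,2,4} D(W)={2,3,4,5}: no change
Constraint 2 (W < Z) on D(W)={2,3,4,5} D(Z)={1,2,4}: W {2,3,4,5}->{2,3}; Z {1,2,4}->{4}
Constraint 3 (W + Y = Z) on D(W)={2,3} D(Y)={1,2,3,4,5} D(Z)={4}: Y {1,2,3,4,5}->{1,2}
So after constraint 3: D(W) = {2,3}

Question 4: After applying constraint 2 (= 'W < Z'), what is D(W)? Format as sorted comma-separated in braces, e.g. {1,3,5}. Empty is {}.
Constraint 1 (Z < W) on D(Z)={1,2,4} D(W)={2,3,4,5}: no change
Constraint 2 (W < Z) on D(W)={2,3,4,5} D(Z)={1,2,4}: W {2,3,4,5}->{2,3}; Z {1,2,4}->{4}
So after constraint 2: D(W) = {2,3}

Answer: {2,3}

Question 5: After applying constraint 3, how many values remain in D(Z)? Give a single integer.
Constraint 1 (Z < W) on D(Z)={1,2,4} D(W)={2,3,4,5}: no change
Constraint 2 (W < Z) on D(W)={2,3,4,5} D(Z)={1,2,4}: W {2,3,4,5}->{2,3}; Z {1,2,4}->{4}
Constraint 3 (W + Y = Z) on D(W)={2,3} D(Y)={1,2,3,4,5} D(Z)={4}: Y {1,2,3,4,5}->{1,2}
So after constraint 3: D(Z)={4}, size = 1

Answer: 1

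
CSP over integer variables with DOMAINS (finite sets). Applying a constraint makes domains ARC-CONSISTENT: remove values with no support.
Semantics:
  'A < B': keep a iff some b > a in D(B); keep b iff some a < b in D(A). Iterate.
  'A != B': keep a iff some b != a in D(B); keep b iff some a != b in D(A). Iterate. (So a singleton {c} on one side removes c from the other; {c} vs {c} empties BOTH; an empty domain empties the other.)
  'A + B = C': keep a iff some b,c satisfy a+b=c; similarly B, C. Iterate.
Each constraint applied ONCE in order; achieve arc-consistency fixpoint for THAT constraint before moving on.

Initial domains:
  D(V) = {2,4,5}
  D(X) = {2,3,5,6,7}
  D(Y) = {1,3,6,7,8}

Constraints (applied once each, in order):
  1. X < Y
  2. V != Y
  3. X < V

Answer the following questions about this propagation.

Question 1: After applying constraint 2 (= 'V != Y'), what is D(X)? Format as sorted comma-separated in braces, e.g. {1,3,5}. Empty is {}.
Constraint 1 (X < Y) on D(X)={2,3,5,6,7} D(Y)={1,3,6,7,8}: Y {1,3,6,7,8}->{3,6,7,8}
Constraint 2 (V != Y) on D(V)={2,4,5} D(Y)={3,6,7,8}: no change
So after constraint 2: D(X) = {2,3,5,6,7}

Answer: {2,3,5,6,7}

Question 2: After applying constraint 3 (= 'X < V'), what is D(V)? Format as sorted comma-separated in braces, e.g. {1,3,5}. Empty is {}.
Answer: {4,5}

Derivation:
Constraint 1 (X < Y) on D(X)={2,3,5,6,7} D(Y)={1,3,6,7,8}: Y {1,3,6,7,8}->{3,6,7,8}
Constraint 2 (V != Y) on D(V)={2,4,5} D(Y)={3,6,7,8}: no change
Constraint 3 (X < V) on D(X)={2,3,5,6,7} D(V)={2,4,5}: X {2,3,5,6,7}->{2,3}; V {2,4,5}->{4,5}
So after constraint 3: D(V) = {4,5}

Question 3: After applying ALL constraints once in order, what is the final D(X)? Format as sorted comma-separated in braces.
Answer: {2,3}

Derivation:
Constraint 1 (X < Y) on D(X)={2,3,5,6,7} D(Y)={1,3,6,7,8}: Y {1,3,6,7,8}->{3,6,7,8}
Constraint 2 (V != Y) on D(V)={2,4,5} D(Y)={3,6,7,8}: no change
Constraint 3 (X < V) on D(X)={2,3,5,6,7} D(V)={2,4,5}: X {2,3,5,6,7}->{2,3}; V {2,4,5}->{4,5}
So after all 3 constraints: D(X) = {2,3}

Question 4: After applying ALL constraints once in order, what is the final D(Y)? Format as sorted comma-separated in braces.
Answer: {3,6,7,8}

Derivation:
Constraint 1 (X < Y) on D(X)={2,3,5,6,7} D(Y)={1,3,6,7,8}: Y {1,3,6,7,8}->{3,6,7,8}
Constraint 2 (V != Y) on D(V)={2,4,5} D(Y)={3,6,7,8}: no change
Constraint 3 (X < V) on D(X)={2,3,5,6,7} D(V)={2,4,5}: X {2,3,5,6,7}->{2,3}; V {2,4,5}->{4,5}
So after all 3 constraints: D(Y) = {3,6,7,8}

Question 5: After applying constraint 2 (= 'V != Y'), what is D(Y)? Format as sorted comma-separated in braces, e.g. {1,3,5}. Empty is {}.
Constraint 1 (X < Y) on D(X)={2,3,5,6,7} D(Y)={1,3,6,7,8}: Y {1,3,6,7,8}->{3,6,7,8}
Constraint 2 (V != Y) on D(V)={2,4,5} D(Y)={3,6,7,8}: no change
So after constraint 2: D(Y) = {3,6,7,8}

Answer: {3,6,7,8}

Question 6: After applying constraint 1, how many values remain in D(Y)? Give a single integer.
Answer: 4

Derivation:
Constraint 1 (X < Y) on D(X)={2,3,5,6,7} D(Y)={1,3,6,7,8}: Y {1,3,6,7,8}->{3,6,7,8}
So after constraint 1: D(Y)={3,6,7,8}, size = 4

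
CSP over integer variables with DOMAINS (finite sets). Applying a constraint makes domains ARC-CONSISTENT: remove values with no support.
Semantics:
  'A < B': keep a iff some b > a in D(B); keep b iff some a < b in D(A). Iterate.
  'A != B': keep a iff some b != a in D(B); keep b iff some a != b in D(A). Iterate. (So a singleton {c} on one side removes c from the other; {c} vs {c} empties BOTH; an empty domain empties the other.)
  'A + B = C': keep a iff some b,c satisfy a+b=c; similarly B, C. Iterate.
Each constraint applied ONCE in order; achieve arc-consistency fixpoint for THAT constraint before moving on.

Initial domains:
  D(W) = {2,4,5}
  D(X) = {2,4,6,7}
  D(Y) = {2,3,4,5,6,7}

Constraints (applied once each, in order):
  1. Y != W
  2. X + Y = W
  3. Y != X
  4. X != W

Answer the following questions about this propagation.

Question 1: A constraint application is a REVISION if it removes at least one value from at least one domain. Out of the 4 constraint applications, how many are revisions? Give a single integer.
Constraint 1 (Y != W) on D(Y)={2,3,4,5,6,7} D(W)={2,4,5}: no change => not a revision
Constraint 2 (X + Y = W) on D(X)={2,4,6,7} D(Y)={2,3,4,5,6,7} D(W)={2,4,5}: X {2,4,6,7}->{2}; Y {2,3,4,5,6,7}->{2,3}; W {2,4,5}->{4,5} => REVISION
Constraint 3 (Y != X) on D(Y)={2,3} D(X)={2}: Y {2,3}->{3} => REVISION
Constraint 4 (X != W) on D(X)={2} D(W)={4,5}: no change => not a revision
Total revisions = 2

Answer: 2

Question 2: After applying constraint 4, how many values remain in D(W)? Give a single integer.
Answer: 2

Derivation:
Constraint 1 (Y != W) on D(Y)={2,3,4,5,6,7} D(W)={2,4,5}: no change
Constraint 2 (X + Y = W) on D(X)={2,4,6,7} D(Y)={2,3,4,5,6,7} D(W)={2,4,5}: X {2,4,6,7}->{2}; Y {2,3,4,5,6,7}->{2,3}; W {2,4,5}->{4,5}
Constraint 3 (Y != X) on D(Y)={2,3} D(X)={2}: Y {2,3}->{3}
Constraint 4 (X != W) on D(X)={2} D(W)={4,5}: no change
So after constraint 4: D(W)={4,5}, size = 2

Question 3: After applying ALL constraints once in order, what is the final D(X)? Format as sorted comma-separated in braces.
Answer: {2}

Derivation:
Constraint 1 (Y != W) on D(Y)={2,3,4,5,6,7} D(W)={2,4,5}: no change
Constraint 2 (X + Y = W) on D(X)={2,4,6,7} D(Y)={2,3,4,5,6,7} D(W)={2,4,5}: X {2,4,6,7}->{2}; Y {2,3,4,5,6,7}->{2,3}; W {2,4,5}->{4,5}
Constraint 3 (Y != X) on D(Y)={2,3} D(X)={2}: Y {2,3}->{3}
Constraint 4 (X != W) on D(X)={2} D(W)={4,5}: no change
So after all 4 constraints: D(X) = {2}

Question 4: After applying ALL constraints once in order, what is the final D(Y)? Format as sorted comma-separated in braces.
Constraint 1 (Y != W) on D(Y)={2,3,4,5,6,7} D(W)={2,4,5}: no change
Constraint 2 (X + Y = W) on D(X)={2,4,6,7} D(Y)={2,3,4,5,6,7} D(W)={2,4,5}: X {2,4,6,7}->{2}; Y {2,3,4,5,6,7}->{2,3}; W {2,4,5}->{4,5}
Constraint 3 (Y != X) on D(Y)={2,3} D(X)={2}: Y {2,3}->{3}
Constraint 4 (X != W) on D(X)={2} D(W)={4,5}: no change
So after all 4 constraints: D(Y) = {3}

Answer: {3}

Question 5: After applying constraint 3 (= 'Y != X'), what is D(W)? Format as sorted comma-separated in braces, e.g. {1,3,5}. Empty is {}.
Constraint 1 (Y != W) on D(Y)={2,3,4,5,6,7} D(W)={2,4,5}: no change
Constraint 2 (X + Y = W) on D(X)={2,4,6,7} D(Y)={2,3,4,5,6,7} D(W)={2,4,5}: X {2,4,6,7}->{2}; Y {2,3,4,5,6,7}->{2,3}; W {2,4,5}->{4,5}
Constraint 3 (Y != X) on D(Y)={2,3} D(X)={2}: Y {2,3}->{3}
So after constraint 3: D(W) = {4,5}

Answer: {4,5}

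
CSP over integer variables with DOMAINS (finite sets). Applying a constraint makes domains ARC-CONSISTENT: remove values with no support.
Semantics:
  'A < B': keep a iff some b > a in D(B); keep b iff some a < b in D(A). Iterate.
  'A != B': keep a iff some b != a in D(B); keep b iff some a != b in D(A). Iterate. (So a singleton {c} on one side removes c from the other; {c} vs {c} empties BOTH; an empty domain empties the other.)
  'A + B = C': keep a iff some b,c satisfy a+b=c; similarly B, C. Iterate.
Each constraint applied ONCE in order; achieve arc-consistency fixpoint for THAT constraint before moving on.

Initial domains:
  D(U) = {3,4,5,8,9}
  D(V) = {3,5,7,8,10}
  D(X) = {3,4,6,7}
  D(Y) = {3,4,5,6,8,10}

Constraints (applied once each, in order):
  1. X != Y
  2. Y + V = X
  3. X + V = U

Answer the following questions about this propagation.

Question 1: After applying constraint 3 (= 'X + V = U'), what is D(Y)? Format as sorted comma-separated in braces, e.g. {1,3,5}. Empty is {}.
Answer: {3,4}

Derivation:
Constraint 1 (X != Y) on D(X)={3,4,6,7} D(Y)={3,4,5,6,8,10}: no change
Constraint 2 (Y + V = X) on D(Y)={3,4,5,6,8,10} D(V)={3,5,7,8,10} D(X)={3,4,6,7}: Y {3,4,5,6,8,10}->{3,4}; V {3,5,7,8,10}->{3}; X {3,4,6,7}->{6,7}
Constraint 3 (X + V = U) on D(X)={6,7} D(V)={3} D(U)={3,4,5,8,9}: X {6,7}->{6}; U {3,4,5,8,9}->{9}
So after constraint 3: D(Y) = {3,4}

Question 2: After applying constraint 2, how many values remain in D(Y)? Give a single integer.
Constraint 1 (X != Y) on D(X)={3,4,6,7} D(Y)={3,4,5,6,8,10}: no change
Constraint 2 (Y + V = X) on D(Y)={3,4,5,6,8,10} D(V)={3,5,7,8,10} D(X)={3,4,6,7}: Y {3,4,5,6,8,10}->{3,4}; V {3,5,7,8,10}->{3}; X {3,4,6,7}->{6,7}
So after constraint 2: D(Y)={3,4}, size = 2

Answer: 2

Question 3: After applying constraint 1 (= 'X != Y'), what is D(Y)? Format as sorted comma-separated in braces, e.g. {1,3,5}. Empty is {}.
Answer: {3,4,5,6,8,10}

Derivation:
Constraint 1 (X != Y) on D(X)={3,4,6,7} D(Y)={3,4,5,6,8,10}: no change
So after constraint 1: D(Y) = {3,4,5,6,8,10}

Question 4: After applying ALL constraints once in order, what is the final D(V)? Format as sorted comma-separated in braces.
Constraint 1 (X != Y) on D(X)={3,4,6,7} D(Y)={3,4,5,6,8,10}: no change
Constraint 2 (Y + V = X) on D(Y)={3,4,5,6,8,10} D(V)={3,5,7,8,10} D(X)={3,4,6,7}: Y {3,4,5,6,8,10}->{3,4}; V {3,5,7,8,10}->{3}; X {3,4,6,7}->{6,7}
Constraint 3 (X + V = U) on D(X)={6,7} D(V)={3} D(U)={3,4,5,8,9}: X {6,7}->{6}; U {3,4,5,8,9}->{9}
So after all 3 constraints: D(V) = {3}

Answer: {3}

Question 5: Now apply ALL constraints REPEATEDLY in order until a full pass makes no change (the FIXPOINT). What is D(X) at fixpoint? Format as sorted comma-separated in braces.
pass 0 (initial): D(X)={3,4,6,7}
pass 1: U {3,4,5,8,9}->{9}; V {3,5,7,8,10}->{3}; X {3,4,6,7}->{6}; Y {3,4,5,6,8,10}->{3,4}
pass 2: Y {3,4}->{3}
pass 3: no change
Fixpoint after 3 passes: D(X) = {6}

Answer: {6}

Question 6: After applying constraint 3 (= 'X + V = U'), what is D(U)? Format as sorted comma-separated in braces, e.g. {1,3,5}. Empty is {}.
Answer: {9}

Derivation:
Constraint 1 (X != Y) on D(X)={3,4,6,7} D(Y)={3,4,5,6,8,10}: no change
Constraint 2 (Y + V = X) on D(Y)={3,4,5,6,8,10} D(V)={3,5,7,8,10} D(X)={3,4,6,7}: Y {3,4,5,6,8,10}->{3,4}; V {3,5,7,8,10}->{3}; X {3,4,6,7}->{6,7}
Constraint 3 (X + V = U) on D(X)={6,7} D(V)={3} D(U)={3,4,5,8,9}: X {6,7}->{6}; U {3,4,5,8,9}->{9}
So after constraint 3: D(U) = {9}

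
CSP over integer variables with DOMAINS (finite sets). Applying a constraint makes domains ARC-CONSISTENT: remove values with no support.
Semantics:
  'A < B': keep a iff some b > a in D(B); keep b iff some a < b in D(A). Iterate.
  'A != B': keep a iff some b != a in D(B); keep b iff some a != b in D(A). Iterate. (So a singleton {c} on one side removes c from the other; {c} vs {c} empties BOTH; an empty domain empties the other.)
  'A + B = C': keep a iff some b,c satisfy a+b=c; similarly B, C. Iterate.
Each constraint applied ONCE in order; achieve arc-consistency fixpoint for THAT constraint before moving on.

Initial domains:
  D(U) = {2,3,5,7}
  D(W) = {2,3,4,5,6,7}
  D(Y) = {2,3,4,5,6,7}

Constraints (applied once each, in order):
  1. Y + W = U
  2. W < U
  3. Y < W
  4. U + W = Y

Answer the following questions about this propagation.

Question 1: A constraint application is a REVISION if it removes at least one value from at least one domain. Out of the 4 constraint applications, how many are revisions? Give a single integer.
Constraint 1 (Y + W = U) on D(Y)={2,3,4,5,6,7} D(W)={2,3,4,5,6,7} D(U)={2,3,5,7}: Y {2,3,4,5,6,7}->{2,3,4,5}; W {2,3,4,5,6,7}->{2,3,4,5}; U {2,3,5,7}->{5,7} => REVISION
Constraint 2 (W < U) on D(W)={2,3,4,5} D(U)={5,7}: no change => not a revision
Constraint 3 (Y < W) on D(Y)={2,3,4,5} D(W)={2,3,4,5}: Y {2,3,4,5}->{2,3,4}; W {2,3,4,5}->{3,4,5} => REVISION
Constraint 4 (U + W = Y) on D(U)={5,7} D(W)={3,4,5} D(Y)={2,3,4}: U {5,7}->{}; W {3,4,5}->{}; Y {2,3,4}->{} => REVISION
Total revisions = 3

Answer: 3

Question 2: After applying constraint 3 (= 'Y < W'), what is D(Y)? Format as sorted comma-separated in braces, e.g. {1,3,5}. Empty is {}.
Answer: {2,3,4}

Derivation:
Constraint 1 (Y + W = U) on D(Y)={2,3,4,5,6,7} D(W)={2,3,4,5,6,7} D(U)={2,3,5,7}: Y {2,3,4,5,6,7}->{2,3,4,5}; W {2,3,4,5,6,7}->{2,3,4,5}; U {2,3,5,7}->{5,7}
Constraint 2 (W < U) on D(W)={2,3,4,5} D(U)={5,7}: no change
Constraint 3 (Y < W) on D(Y)={2,3,4,5} D(W)={2,3,4,5}: Y {2,3,4,5}->{2,3,4}; W {2,3,4,5}->{3,4,5}
So after constraint 3: D(Y) = {2,3,4}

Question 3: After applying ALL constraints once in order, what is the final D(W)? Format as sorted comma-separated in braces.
Answer: {}

Derivation:
Constraint 1 (Y + W = U) on D(Y)={2,3,4,5,6,7} D(W)={2,3,4,5,6,7} D(U)={2,3,5,7}: Y {2,3,4,5,6,7}->{2,3,4,5}; W {2,3,4,5,6,7}->{2,3,4,5}; U {2,3,5,7}->{5,7}
Constraint 2 (W < U) on D(W)={2,3,4,5} D(U)={5,7}: no change
Constraint 3 (Y < W) on D(Y)={2,3,4,5} D(W)={2,3,4,5}: Y {2,3,4,5}->{2,3,4}; W {2,3,4,5}->{3,4,5}
Constraint 4 (U + W = Y) on D(U)={5,7} D(W)={3,4,5} D(Y)={2,3,4}: U {5,7}->{}; W {3,4,5}->{}; Y {2,3,4}->{}
So after all 4 constraints: D(W) = {}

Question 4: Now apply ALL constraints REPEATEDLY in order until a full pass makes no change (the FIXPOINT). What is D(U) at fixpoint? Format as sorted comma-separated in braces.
Answer: {}

Derivation:
pass 0 (initial): D(U)={2,3,5,7}
pass 1: U {2,3,5,7}->{}; W {2,3,4,5,6,7}->{}; Y {2,3,4,5,6,7}->{}
pass 2: no change
Fixpoint after 2 passes: D(U) = {}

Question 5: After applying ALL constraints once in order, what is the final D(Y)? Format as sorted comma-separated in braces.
Answer: {}

Derivation:
Constraint 1 (Y + W = U) on D(Y)={2,3,4,5,6,7} D(W)={2,3,4,5,6,7} D(U)={2,3,5,7}: Y {2,3,4,5,6,7}->{2,3,4,5}; W {2,3,4,5,6,7}->{2,3,4,5}; U {2,3,5,7}->{5,7}
Constraint 2 (W < U) on D(W)={2,3,4,5} D(U)={5,7}: no change
Constraint 3 (Y < W) on D(Y)={2,3,4,5} D(W)={2,3,4,5}: Y {2,3,4,5}->{2,3,4}; W {2,3,4,5}->{3,4,5}
Constraint 4 (U + W = Y) on D(U)={5,7} D(W)={3,4,5} D(Y)={2,3,4}: U {5,7}->{}; W {3,4,5}->{}; Y {2,3,4}->{}
So after all 4 constraints: D(Y) = {}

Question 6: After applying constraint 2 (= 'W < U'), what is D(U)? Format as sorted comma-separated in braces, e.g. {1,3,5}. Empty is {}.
Answer: {5,7}

Derivation:
Constraint 1 (Y + W = U) on D(Y)={2,3,4,5,6,7} D(W)={2,3,4,5,6,7} D(U)={2,3,5,7}: Y {2,3,4,5,6,7}->{2,3,4,5}; W {2,3,4,5,6,7}->{2,3,4,5}; U {2,3,5,7}->{5,7}
Constraint 2 (W < U) on D(W)={2,3,4,5} D(U)={5,7}: no change
So after constraint 2: D(U) = {5,7}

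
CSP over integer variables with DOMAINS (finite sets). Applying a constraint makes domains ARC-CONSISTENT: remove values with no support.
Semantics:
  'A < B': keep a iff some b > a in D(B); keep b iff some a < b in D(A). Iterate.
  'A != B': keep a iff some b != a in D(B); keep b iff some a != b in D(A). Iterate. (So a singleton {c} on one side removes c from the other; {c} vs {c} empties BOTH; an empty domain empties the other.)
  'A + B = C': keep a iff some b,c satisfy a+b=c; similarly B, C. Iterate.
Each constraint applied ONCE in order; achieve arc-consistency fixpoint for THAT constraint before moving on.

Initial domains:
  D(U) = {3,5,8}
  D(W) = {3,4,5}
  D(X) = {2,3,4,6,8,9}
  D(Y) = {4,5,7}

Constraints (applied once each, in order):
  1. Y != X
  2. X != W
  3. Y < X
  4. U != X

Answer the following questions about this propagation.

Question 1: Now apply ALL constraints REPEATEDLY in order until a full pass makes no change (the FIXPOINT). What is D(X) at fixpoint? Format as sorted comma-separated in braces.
pass 0 (initial): D(X)={2,3,4,6,8,9}
pass 1: X {2,3,4,6,8,9}->{6,8,9}
pass 2: no change
Fixpoint after 2 passes: D(X) = {6,8,9}

Answer: {6,8,9}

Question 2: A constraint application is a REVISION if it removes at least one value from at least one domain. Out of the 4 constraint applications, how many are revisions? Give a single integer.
Constraint 1 (Y != X) on D(Y)={4,5,7} D(X)={2,3,4,6,8,9}: no change => not a revision
Constraint 2 (X != W) on D(X)={2,3,4,6,8,9} D(W)={3,4,5}: no change => not a revision
Constraint 3 (Y < X) on D(Y)={4,5,7} D(X)={2,3,4,6,8,9}: X {2,3,4,6,8,9}->{6,8,9} => REVISION
Constraint 4 (U != X) on D(U)={3,5,8} D(X)={6,8,9}: no change => not a revision
Total revisions = 1

Answer: 1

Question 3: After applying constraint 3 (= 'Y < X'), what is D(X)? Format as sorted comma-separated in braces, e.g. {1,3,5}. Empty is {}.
Constraint 1 (Y != X) on D(Y)={4,5,7} D(X)={2,3,4,6,8,9}: no change
Constraint 2 (X != W) on D(X)={2,3,4,6,8,9} D(W)={3,4,5}: no change
Constraint 3 (Y < X) on D(Y)={4,5,7} D(X)={2,3,4,6,8,9}: X {2,3,4,6,8,9}->{6,8,9}
So after constraint 3: D(X) = {6,8,9}

Answer: {6,8,9}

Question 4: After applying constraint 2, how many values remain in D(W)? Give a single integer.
Answer: 3

Derivation:
Constraint 1 (Y != X) on D(Y)={4,5,7} D(X)={2,3,4,6,8,9}: no change
Constraint 2 (X != W) on D(X)={2,3,4,6,8,9} D(W)={3,4,5}: no change
So after constraint 2: D(W)={3,4,5}, size = 3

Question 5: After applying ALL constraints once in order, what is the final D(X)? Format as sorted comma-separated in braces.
Constraint 1 (Y != X) on D(Y)={4,5,7} D(X)={2,3,4,6,8,9}: no change
Constraint 2 (X != W) on D(X)={2,3,4,6,8,9} D(W)={3,4,5}: no change
Constraint 3 (Y < X) on D(Y)={4,5,7} D(X)={2,3,4,6,8,9}: X {2,3,4,6,8,9}->{6,8,9}
Constraint 4 (U != X) on D(U)={3,5,8} D(X)={6,8,9}: no change
So after all 4 constraints: D(X) = {6,8,9}

Answer: {6,8,9}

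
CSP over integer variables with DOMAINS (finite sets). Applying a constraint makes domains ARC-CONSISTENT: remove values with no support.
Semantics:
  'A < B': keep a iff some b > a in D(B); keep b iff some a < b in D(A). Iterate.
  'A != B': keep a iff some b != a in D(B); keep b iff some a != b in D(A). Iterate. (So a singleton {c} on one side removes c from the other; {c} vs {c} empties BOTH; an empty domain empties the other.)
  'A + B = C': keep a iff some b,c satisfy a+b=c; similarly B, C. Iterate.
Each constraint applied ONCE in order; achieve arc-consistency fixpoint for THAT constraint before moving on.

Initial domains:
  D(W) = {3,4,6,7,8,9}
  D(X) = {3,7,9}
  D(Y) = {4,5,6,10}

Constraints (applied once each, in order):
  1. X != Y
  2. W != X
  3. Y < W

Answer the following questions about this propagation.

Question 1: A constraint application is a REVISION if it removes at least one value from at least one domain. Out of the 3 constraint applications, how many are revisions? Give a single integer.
Constraint 1 (X != Y) on D(X)={3,7,9} D(Y)={4,5,6,10}: no change => not a revision
Constraint 2 (W != X) on D(W)={3,4,6,7,8,9} D(X)={3,7,9}: no change => not a revision
Constraint 3 (Y < W) on D(Y)={4,5,6,10} D(W)={3,4,6,7,8,9}: Y {4,5,6,10}->{4,5,6}; W {3,4,6,7,8,9}->{6,7,8,9} => REVISION
Total revisions = 1

Answer: 1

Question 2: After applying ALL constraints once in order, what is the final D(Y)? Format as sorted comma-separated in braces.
Answer: {4,5,6}

Derivation:
Constraint 1 (X != Y) on D(X)={3,7,9} D(Y)={4,5,6,10}: no change
Constraint 2 (W != X) on D(W)={3,4,6,7,8,9} D(X)={3,7,9}: no change
Constraint 3 (Y < W) on D(Y)={4,5,6,10} D(W)={3,4,6,7,8,9}: Y {4,5,6,10}->{4,5,6}; W {3,4,6,7,8,9}->{6,7,8,9}
So after all 3 constraints: D(Y) = {4,5,6}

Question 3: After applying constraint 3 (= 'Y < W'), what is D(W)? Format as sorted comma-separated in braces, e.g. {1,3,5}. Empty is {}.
Answer: {6,7,8,9}

Derivation:
Constraint 1 (X != Y) on D(X)={3,7,9} D(Y)={4,5,6,10}: no change
Constraint 2 (W != X) on D(W)={3,4,6,7,8,9} D(X)={3,7,9}: no change
Constraint 3 (Y < W) on D(Y)={4,5,6,10} D(W)={3,4,6,7,8,9}: Y {4,5,6,10}->{4,5,6}; W {3,4,6,7,8,9}->{6,7,8,9}
So after constraint 3: D(W) = {6,7,8,9}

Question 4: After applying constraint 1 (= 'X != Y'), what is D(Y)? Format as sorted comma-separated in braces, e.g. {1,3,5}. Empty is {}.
Constraint 1 (X != Y) on D(X)={3,7,9} D(Y)={4,5,6,10}: no change
So after constraint 1: D(Y) = {4,5,6,10}

Answer: {4,5,6,10}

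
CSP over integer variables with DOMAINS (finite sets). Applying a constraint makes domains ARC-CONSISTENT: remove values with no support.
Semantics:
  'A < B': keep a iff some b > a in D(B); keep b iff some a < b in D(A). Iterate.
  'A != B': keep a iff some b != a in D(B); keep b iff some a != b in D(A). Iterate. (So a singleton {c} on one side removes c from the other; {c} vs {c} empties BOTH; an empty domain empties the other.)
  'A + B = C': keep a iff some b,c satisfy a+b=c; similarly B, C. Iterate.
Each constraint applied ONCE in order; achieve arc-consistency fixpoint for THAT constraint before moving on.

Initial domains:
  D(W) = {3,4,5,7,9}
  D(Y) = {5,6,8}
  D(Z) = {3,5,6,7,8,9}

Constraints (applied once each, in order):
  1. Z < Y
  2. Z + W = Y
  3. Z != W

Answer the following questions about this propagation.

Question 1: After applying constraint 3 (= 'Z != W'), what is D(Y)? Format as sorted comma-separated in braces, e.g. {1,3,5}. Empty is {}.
Answer: {6,8}

Derivation:
Constraint 1 (Z < Y) on D(Z)={3,5,6,7,8,9} D(Y)={5,6,8}: Z {3,5,6,7,8,9}->{3,5,6,7}
Constraint 2 (Z + W = Y) on D(Z)={3,5,6,7} D(W)={3,4,5,7,9} D(Y)={5,6,8}: Z {3,5,6,7}->{3,5}; W {3,4,5,7,9}->{3,5}; Y {5,6,8}->{6,8}
Constraint 3 (Z != W) on D(Z)={3,5} D(W)={3,5}: no change
So after constraint 3: D(Y) = {6,8}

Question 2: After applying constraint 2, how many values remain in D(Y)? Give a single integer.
Answer: 2

Derivation:
Constraint 1 (Z < Y) on D(Z)={3,5,6,7,8,9} D(Y)={5,6,8}: Z {3,5,6,7,8,9}->{3,5,6,7}
Constraint 2 (Z + W = Y) on D(Z)={3,5,6,7} D(W)={3,4,5,7,9} D(Y)={5,6,8}: Z {3,5,6,7}->{3,5}; W {3,4,5,7,9}->{3,5}; Y {5,6,8}->{6,8}
So after constraint 2: D(Y)={6,8}, size = 2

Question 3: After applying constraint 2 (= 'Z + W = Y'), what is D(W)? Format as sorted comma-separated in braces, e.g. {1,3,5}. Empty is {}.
Answer: {3,5}

Derivation:
Constraint 1 (Z < Y) on D(Z)={3,5,6,7,8,9} D(Y)={5,6,8}: Z {3,5,6,7,8,9}->{3,5,6,7}
Constraint 2 (Z + W = Y) on D(Z)={3,5,6,7} D(W)={3,4,5,7,9} D(Y)={5,6,8}: Z {3,5,6,7}->{3,5}; W {3,4,5,7,9}->{3,5}; Y {5,6,8}->{6,8}
So after constraint 2: D(W) = {3,5}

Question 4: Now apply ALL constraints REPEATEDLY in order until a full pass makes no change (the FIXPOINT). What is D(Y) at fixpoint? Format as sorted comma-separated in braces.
pass 0 (initial): D(Y)={5,6,8}
pass 1: W {3,4,5,7,9}->{3,5}; Y {5,6,8}->{6,8}; Z {3,5,6,7,8,9}->{3,5}
pass 2: no change
Fixpoint after 2 passes: D(Y) = {6,8}

Answer: {6,8}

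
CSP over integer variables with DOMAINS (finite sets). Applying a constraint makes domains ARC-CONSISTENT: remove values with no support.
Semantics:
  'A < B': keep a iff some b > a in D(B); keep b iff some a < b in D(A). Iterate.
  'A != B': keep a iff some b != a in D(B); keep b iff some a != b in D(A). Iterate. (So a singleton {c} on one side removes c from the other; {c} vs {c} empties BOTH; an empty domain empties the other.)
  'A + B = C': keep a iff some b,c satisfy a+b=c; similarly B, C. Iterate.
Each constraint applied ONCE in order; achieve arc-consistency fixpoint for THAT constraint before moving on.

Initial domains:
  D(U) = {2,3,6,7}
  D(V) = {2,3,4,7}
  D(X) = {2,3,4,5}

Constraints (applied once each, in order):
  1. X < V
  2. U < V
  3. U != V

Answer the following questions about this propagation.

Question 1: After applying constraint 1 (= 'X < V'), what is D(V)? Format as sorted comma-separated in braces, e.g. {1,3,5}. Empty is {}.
Answer: {3,4,7}

Derivation:
Constraint 1 (X < V) on D(X)={2,3,4,5} D(V)={2,3,4,7}: V {2,3,4,7}->{3,4,7}
So after constraint 1: D(V) = {3,4,7}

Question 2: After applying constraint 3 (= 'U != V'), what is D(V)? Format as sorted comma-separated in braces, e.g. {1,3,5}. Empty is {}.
Answer: {3,4,7}

Derivation:
Constraint 1 (X < V) on D(X)={2,3,4,5} D(V)={2,3,4,7}: V {2,3,4,7}->{3,4,7}
Constraint 2 (U < V) on D(U)={2,3,6,7} D(V)={3,4,7}: U {2,3,6,7}->{2,3,6}
Constraint 3 (U != V) on D(U)={2,3,6} D(V)={3,4,7}: no change
So after constraint 3: D(V) = {3,4,7}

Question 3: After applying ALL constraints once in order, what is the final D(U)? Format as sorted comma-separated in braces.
Constraint 1 (X < V) on D(X)={2,3,4,5} D(V)={2,3,4,7}: V {2,3,4,7}->{3,4,7}
Constraint 2 (U < V) on D(U)={2,3,6,7} D(V)={3,4,7}: U {2,3,6,7}->{2,3,6}
Constraint 3 (U != V) on D(U)={2,3,6} D(V)={3,4,7}: no change
So after all 3 constraints: D(U) = {2,3,6}

Answer: {2,3,6}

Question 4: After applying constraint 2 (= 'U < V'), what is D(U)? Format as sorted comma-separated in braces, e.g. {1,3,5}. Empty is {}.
Answer: {2,3,6}

Derivation:
Constraint 1 (X < V) on D(X)={2,3,4,5} D(V)={2,3,4,7}: V {2,3,4,7}->{3,4,7}
Constraint 2 (U < V) on D(U)={2,3,6,7} D(V)={3,4,7}: U {2,3,6,7}->{2,3,6}
So after constraint 2: D(U) = {2,3,6}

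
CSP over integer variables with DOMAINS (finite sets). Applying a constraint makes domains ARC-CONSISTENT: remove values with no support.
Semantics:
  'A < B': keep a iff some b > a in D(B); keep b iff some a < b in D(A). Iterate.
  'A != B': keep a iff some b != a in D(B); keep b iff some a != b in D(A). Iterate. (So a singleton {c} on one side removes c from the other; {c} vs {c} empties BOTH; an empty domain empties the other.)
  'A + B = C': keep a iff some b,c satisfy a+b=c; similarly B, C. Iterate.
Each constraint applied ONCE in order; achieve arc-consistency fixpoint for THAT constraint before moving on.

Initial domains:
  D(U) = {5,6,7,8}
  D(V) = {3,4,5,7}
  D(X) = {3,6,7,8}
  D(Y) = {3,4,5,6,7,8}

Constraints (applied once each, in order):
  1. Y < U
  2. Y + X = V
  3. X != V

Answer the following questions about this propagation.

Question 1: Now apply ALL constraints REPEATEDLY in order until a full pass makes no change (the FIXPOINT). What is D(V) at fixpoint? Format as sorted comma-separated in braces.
pass 0 (initial): D(V)={3,4,5,7}
pass 1: V {3,4,5,7}->{7}; X {3,6,7,8}->{3}; Y {3,4,5,6,7,8}->{4}
pass 2: no change
Fixpoint after 2 passes: D(V) = {7}

Answer: {7}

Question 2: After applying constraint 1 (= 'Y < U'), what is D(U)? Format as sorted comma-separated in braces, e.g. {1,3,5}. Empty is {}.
Answer: {5,6,7,8}

Derivation:
Constraint 1 (Y < U) on D(Y)={3,4,5,6,7,8} D(U)={5,6,7,8}: Y {3,4,5,6,7,8}->{3,4,5,6,7}
So after constraint 1: D(U) = {5,6,7,8}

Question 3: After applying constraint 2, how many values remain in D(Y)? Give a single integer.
Constraint 1 (Y < U) on D(Y)={3,4,5,6,7,8} D(U)={5,6,7,8}: Y {3,4,5,6,7,8}->{3,4,5,6,7}
Constraint 2 (Y + X = V) on D(Y)={3,4,5,6,7} D(X)={3,6,7,8} D(V)={3,4,5,7}: Y {3,4,5,6,7}->{4}; X {3,6,7,8}->{3}; V {3,4,5,7}->{7}
So after constraint 2: D(Y)={4}, size = 1

Answer: 1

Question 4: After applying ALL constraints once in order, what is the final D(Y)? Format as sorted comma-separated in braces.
Answer: {4}

Derivation:
Constraint 1 (Y < U) on D(Y)={3,4,5,6,7,8} D(U)={5,6,7,8}: Y {3,4,5,6,7,8}->{3,4,5,6,7}
Constraint 2 (Y + X = V) on D(Y)={3,4,5,6,7} D(X)={3,6,7,8} D(V)={3,4,5,7}: Y {3,4,5,6,7}->{4}; X {3,6,7,8}->{3}; V {3,4,5,7}->{7}
Constraint 3 (X != V) on D(X)={3} D(V)={7}: no change
So after all 3 constraints: D(Y) = {4}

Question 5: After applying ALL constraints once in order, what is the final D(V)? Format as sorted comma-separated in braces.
Constraint 1 (Y < U) on D(Y)={3,4,5,6,7,8} D(U)={5,6,7,8}: Y {3,4,5,6,7,8}->{3,4,5,6,7}
Constraint 2 (Y + X = V) on D(Y)={3,4,5,6,7} D(X)={3,6,7,8} D(V)={3,4,5,7}: Y {3,4,5,6,7}->{4}; X {3,6,7,8}->{3}; V {3,4,5,7}->{7}
Constraint 3 (X != V) on D(X)={3} D(V)={7}: no change
So after all 3 constraints: D(V) = {7}

Answer: {7}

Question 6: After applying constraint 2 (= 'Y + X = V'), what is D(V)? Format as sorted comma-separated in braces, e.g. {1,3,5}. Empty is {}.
Answer: {7}

Derivation:
Constraint 1 (Y < U) on D(Y)={3,4,5,6,7,8} D(U)={5,6,7,8}: Y {3,4,5,6,7,8}->{3,4,5,6,7}
Constraint 2 (Y + X = V) on D(Y)={3,4,5,6,7} D(X)={3,6,7,8} D(V)={3,4,5,7}: Y {3,4,5,6,7}->{4}; X {3,6,7,8}->{3}; V {3,4,5,7}->{7}
So after constraint 2: D(V) = {7}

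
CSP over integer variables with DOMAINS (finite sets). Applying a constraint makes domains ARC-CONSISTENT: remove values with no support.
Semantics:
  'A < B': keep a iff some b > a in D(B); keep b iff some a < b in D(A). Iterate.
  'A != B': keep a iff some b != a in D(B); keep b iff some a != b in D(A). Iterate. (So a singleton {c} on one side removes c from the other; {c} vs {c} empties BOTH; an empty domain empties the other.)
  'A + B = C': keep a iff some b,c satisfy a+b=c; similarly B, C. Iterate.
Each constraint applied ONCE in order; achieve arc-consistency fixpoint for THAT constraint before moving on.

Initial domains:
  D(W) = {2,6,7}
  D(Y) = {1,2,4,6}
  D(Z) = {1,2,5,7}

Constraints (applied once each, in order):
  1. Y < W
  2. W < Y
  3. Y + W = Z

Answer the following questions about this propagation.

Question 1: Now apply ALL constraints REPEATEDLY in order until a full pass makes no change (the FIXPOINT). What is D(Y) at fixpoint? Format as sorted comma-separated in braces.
pass 0 (initial): D(Y)={1,2,4,6}
pass 1: W {2,6,7}->{}; Y {1,2,4,6}->{}; Z {1,2,5,7}->{}
pass 2: no change
Fixpoint after 2 passes: D(Y) = {}

Answer: {}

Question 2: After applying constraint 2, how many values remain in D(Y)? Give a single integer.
Answer: 2

Derivation:
Constraint 1 (Y < W) on D(Y)={1,2,4,6} D(W)={2,6,7}: no change
Constraint 2 (W < Y) on D(W)={2,6,7} D(Y)={1,2,4,6}: W {2,6,7}->{2}; Y {1,2,4,6}->{4,6}
So after constraint 2: D(Y)={4,6}, size = 2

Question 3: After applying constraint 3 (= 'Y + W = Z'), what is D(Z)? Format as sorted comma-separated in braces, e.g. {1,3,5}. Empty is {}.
Constraint 1 (Y < W) on D(Y)={1,2,4,6} D(W)={2,6,7}: no change
Constraint 2 (W < Y) on D(W)={2,6,7} D(Y)={1,2,4,6}: W {2,6,7}->{2}; Y {1,2,4,6}->{4,6}
Constraint 3 (Y + W = Z) on D(Y)={4,6} D(W)={2} D(Z)={1,2,5,7}: Y {4,6}->{}; W {2}->{}; Z {1,2,5,7}->{}
So after constraint 3: D(Z) = {}

Answer: {}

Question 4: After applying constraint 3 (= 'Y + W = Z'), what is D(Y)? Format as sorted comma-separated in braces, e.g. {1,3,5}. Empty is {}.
Answer: {}

Derivation:
Constraint 1 (Y < W) on D(Y)={1,2,4,6} D(W)={2,6,7}: no change
Constraint 2 (W < Y) on D(W)={2,6,7} D(Y)={1,2,4,6}: W {2,6,7}->{2}; Y {1,2,4,6}->{4,6}
Constraint 3 (Y + W = Z) on D(Y)={4,6} D(W)={2} D(Z)={1,2,5,7}: Y {4,6}->{}; W {2}->{}; Z {1,2,5,7}->{}
So after constraint 3: D(Y) = {}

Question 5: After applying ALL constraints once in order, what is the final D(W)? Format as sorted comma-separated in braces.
Answer: {}

Derivation:
Constraint 1 (Y < W) on D(Y)={1,2,4,6} D(W)={2,6,7}: no change
Constraint 2 (W < Y) on D(W)={2,6,7} D(Y)={1,2,4,6}: W {2,6,7}->{2}; Y {1,2,4,6}->{4,6}
Constraint 3 (Y + W = Z) on D(Y)={4,6} D(W)={2} D(Z)={1,2,5,7}: Y {4,6}->{}; W {2}->{}; Z {1,2,5,7}->{}
So after all 3 constraints: D(W) = {}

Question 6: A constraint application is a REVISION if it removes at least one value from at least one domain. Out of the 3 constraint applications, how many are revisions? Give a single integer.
Constraint 1 (Y < W) on D(Y)={1,2,4,6} D(W)={2,6,7}: no change => not a revision
Constraint 2 (W < Y) on D(W)={2,6,7} D(Y)={1,2,4,6}: W {2,6,7}->{2}; Y {1,2,4,6}->{4,6} => REVISION
Constraint 3 (Y + W = Z) on D(Y)={4,6} D(W)={2} D(Z)={1,2,5,7}: Y {4,6}->{}; W {2}->{}; Z {1,2,5,7}->{} => REVISION
Total revisions = 2

Answer: 2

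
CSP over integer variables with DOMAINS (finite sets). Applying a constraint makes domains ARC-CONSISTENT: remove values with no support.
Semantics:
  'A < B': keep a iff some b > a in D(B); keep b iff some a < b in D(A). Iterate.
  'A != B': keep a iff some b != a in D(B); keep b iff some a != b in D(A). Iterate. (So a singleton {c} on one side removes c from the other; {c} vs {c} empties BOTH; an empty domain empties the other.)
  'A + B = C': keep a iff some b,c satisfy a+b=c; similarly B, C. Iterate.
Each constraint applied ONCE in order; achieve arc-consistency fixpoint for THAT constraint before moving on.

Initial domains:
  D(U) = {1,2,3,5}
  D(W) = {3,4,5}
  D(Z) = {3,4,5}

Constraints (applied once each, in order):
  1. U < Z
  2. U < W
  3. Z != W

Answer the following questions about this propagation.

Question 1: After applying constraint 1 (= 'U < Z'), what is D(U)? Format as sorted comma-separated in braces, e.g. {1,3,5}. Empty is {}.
Answer: {1,2,3}

Derivation:
Constraint 1 (U < Z) on D(U)={1,2,3,5} D(Z)={3,4,5}: U {1,2,3,5}->{1,2,3}
So after constraint 1: D(U) = {1,2,3}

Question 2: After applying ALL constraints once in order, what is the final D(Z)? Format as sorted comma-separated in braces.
Answer: {3,4,5}

Derivation:
Constraint 1 (U < Z) on D(U)={1,2,3,5} D(Z)={3,4,5}: U {1,2,3,5}->{1,2,3}
Constraint 2 (U < W) on D(U)={1,2,3} D(W)={3,4,5}: no change
Constraint 3 (Z != W) on D(Z)={3,4,5} D(W)={3,4,5}: no change
So after all 3 constraints: D(Z) = {3,4,5}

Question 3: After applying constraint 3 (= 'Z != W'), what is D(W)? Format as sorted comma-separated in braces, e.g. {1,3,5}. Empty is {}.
Constraint 1 (U < Z) on D(U)={1,2,3,5} D(Z)={3,4,5}: U {1,2,3,5}->{1,2,3}
Constraint 2 (U < W) on D(U)={1,2,3} D(W)={3,4,5}: no change
Constraint 3 (Z != W) on D(Z)={3,4,5} D(W)={3,4,5}: no change
So after constraint 3: D(W) = {3,4,5}

Answer: {3,4,5}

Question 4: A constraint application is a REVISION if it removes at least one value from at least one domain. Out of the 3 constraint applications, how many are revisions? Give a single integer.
Constraint 1 (U < Z) on D(U)={1,2,3,5} D(Z)={3,4,5}: U {1,2,3,5}->{1,2,3} => REVISION
Constraint 2 (U < W) on D(U)={1,2,3} D(W)={3,4,5}: no change => not a revision
Constraint 3 (Z != W) on D(Z)={3,4,5} D(W)={3,4,5}: no change => not a revision
Total revisions = 1

Answer: 1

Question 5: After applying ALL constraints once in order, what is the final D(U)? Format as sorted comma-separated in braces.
Constraint 1 (U < Z) on D(U)={1,2,3,5} D(Z)={3,4,5}: U {1,2,3,5}->{1,2,3}
Constraint 2 (U < W) on D(U)={1,2,3} D(W)={3,4,5}: no change
Constraint 3 (Z != W) on D(Z)={3,4,5} D(W)={3,4,5}: no change
So after all 3 constraints: D(U) = {1,2,3}

Answer: {1,2,3}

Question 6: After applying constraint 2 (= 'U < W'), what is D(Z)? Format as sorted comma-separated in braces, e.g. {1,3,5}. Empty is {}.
Constraint 1 (U < Z) on D(U)={1,2,3,5} D(Z)={3,4,5}: U {1,2,3,5}->{1,2,3}
Constraint 2 (U < W) on D(U)={1,2,3} D(W)={3,4,5}: no change
So after constraint 2: D(Z) = {3,4,5}

Answer: {3,4,5}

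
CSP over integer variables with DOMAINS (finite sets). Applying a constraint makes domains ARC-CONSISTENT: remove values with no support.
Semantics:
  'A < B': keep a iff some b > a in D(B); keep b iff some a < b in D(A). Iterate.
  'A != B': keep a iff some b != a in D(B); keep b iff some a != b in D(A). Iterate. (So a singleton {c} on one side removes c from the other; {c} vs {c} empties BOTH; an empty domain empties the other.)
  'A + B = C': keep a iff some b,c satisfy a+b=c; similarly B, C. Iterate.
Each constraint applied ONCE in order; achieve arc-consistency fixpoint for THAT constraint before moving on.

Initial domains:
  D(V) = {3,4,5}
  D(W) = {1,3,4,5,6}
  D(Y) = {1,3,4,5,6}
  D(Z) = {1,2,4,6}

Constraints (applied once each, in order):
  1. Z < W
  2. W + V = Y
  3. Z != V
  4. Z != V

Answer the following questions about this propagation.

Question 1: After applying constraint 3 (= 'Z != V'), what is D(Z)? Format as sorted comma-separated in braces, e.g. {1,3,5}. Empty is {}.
Constraint 1 (Z < W) on D(Z)={1,2,4,6} D(W)={1,3,4,5,6}: Z {1,2,4,6}->{1,2,4}; W {1,3,4,5,6}->{3,4,5,6}
Constraint 2 (W + V = Y) on D(W)={3,4,5,6} D(V)={3,4,5} D(Y)={1,3,4,5,6}: W {3,4,5,6}->{3}; V {3,4,5}->{3}; Y {1,3,4,5,6}->{6}
Constraint 3 (Z != V) on D(Z)={1,2,4} D(V)={3}: no change
So after constraint 3: D(Z) = {1,2,4}

Answer: {1,2,4}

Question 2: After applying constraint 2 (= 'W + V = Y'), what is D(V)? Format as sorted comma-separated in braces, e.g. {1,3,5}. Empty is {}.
Answer: {3}

Derivation:
Constraint 1 (Z < W) on D(Z)={1,2,4,6} D(W)={1,3,4,5,6}: Z {1,2,4,6}->{1,2,4}; W {1,3,4,5,6}->{3,4,5,6}
Constraint 2 (W + V = Y) on D(W)={3,4,5,6} D(V)={3,4,5} D(Y)={1,3,4,5,6}: W {3,4,5,6}->{3}; V {3,4,5}->{3}; Y {1,3,4,5,6}->{6}
So after constraint 2: D(V) = {3}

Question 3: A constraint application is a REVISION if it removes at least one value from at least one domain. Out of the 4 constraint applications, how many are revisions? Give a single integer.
Answer: 2

Derivation:
Constraint 1 (Z < W) on D(Z)={1,2,4,6} D(W)={1,3,4,5,6}: Z {1,2,4,6}->{1,2,4}; W {1,3,4,5,6}->{3,4,5,6} => REVISION
Constraint 2 (W + V = Y) on D(W)={3,4,5,6} D(V)={3,4,5} D(Y)={1,3,4,5,6}: W {3,4,5,6}->{3}; V {3,4,5}->{3}; Y {1,3,4,5,6}->{6} => REVISION
Constraint 3 (Z != V) on D(Z)={1,2,4} D(V)={3}: no change => not a revision
Constraint 4 (Z != V) on D(Z)={1,2,4} D(V)={3}: no change => not a revision
Total revisions = 2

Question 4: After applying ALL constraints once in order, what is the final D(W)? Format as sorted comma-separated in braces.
Answer: {3}

Derivation:
Constraint 1 (Z < W) on D(Z)={1,2,4,6} D(W)={1,3,4,5,6}: Z {1,2,4,6}->{1,2,4}; W {1,3,4,5,6}->{3,4,5,6}
Constraint 2 (W + V = Y) on D(W)={3,4,5,6} D(V)={3,4,5} D(Y)={1,3,4,5,6}: W {3,4,5,6}->{3}; V {3,4,5}->{3}; Y {1,3,4,5,6}->{6}
Constraint 3 (Z != V) on D(Z)={1,2,4} D(V)={3}: no change
Constraint 4 (Z != V) on D(Z)={1,2,4} D(V)={3}: no change
So after all 4 constraints: D(W) = {3}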